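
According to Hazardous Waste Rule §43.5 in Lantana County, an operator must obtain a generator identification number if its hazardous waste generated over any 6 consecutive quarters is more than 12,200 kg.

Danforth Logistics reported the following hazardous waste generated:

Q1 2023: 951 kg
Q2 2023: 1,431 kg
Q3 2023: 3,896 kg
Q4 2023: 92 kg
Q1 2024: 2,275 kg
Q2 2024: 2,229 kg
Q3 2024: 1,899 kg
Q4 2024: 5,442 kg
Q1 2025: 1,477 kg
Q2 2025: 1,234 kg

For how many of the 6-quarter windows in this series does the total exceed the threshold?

Q1 2023–Q2 2024: 951 kg + 1,431 kg + 3,896 kg + 92 kg + 2,275 kg + 2,229 kg = 10,874 kg (under)
Q2 2023–Q3 2024: 1,431 kg + 3,896 kg + 92 kg + 2,275 kg + 2,229 kg + 1,899 kg = 11,822 kg (under)
Q3 2023–Q4 2024: 3,896 kg + 92 kg + 2,275 kg + 2,229 kg + 1,899 kg + 5,442 kg = 15,833 kg (over)
Q4 2023–Q1 2025: 92 kg + 2,275 kg + 2,229 kg + 1,899 kg + 5,442 kg + 1,477 kg = 13,414 kg (over)
Q1 2024–Q2 2025: 2,275 kg + 2,229 kg + 1,899 kg + 5,442 kg + 1,477 kg + 1,234 kg = 14,556 kg (over)
3 windows exceed the threshold.

3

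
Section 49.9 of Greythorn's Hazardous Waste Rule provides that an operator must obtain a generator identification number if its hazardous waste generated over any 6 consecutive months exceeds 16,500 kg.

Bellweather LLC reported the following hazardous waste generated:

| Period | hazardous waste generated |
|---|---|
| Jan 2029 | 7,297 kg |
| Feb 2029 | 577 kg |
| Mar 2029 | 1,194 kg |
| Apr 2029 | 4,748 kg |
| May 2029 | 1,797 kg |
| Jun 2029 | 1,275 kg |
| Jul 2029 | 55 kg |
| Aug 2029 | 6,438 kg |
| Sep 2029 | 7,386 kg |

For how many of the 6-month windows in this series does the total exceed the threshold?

2

Jan 2029–Jun 2029: 7,297 kg + 577 kg + 1,194 kg + 4,748 kg + 1,797 kg + 1,275 kg = 16,888 kg (over)
Feb 2029–Jul 2029: 577 kg + 1,194 kg + 4,748 kg + 1,797 kg + 1,275 kg + 55 kg = 9,646 kg (under)
Mar 2029–Aug 2029: 1,194 kg + 4,748 kg + 1,797 kg + 1,275 kg + 55 kg + 6,438 kg = 15,507 kg (under)
Apr 2029–Sep 2029: 4,748 kg + 1,797 kg + 1,275 kg + 55 kg + 6,438 kg + 7,386 kg = 21,699 kg (over)
2 windows exceed the threshold.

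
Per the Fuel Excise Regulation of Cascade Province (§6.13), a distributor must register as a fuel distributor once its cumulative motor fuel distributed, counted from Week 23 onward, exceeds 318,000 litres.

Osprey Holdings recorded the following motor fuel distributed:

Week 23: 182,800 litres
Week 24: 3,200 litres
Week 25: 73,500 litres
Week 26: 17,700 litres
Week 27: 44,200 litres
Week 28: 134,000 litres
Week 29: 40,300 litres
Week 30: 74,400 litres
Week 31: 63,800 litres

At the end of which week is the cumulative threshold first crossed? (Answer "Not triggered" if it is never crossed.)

Week 27

Through Week 23: 182,800 litres
Through Week 24: 186,000 litres
Through Week 25: 259,500 litres
Through Week 26: 277,200 litres
Through Week 27: 321,400 litres ← exceeds threshold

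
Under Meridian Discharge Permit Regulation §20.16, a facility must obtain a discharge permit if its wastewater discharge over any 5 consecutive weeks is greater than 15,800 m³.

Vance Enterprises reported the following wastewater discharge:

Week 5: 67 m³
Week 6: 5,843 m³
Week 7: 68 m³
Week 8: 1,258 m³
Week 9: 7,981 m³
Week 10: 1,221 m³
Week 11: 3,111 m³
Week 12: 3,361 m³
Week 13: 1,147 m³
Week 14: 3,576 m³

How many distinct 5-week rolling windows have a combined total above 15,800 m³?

Week 5–Week 9: 67 m³ + 5,843 m³ + 68 m³ + 1,258 m³ + 7,981 m³ = 15,217 m³ (under)
Week 6–Week 10: 5,843 m³ + 68 m³ + 1,258 m³ + 7,981 m³ + 1,221 m³ = 16,371 m³ (over)
Week 7–Week 11: 68 m³ + 1,258 m³ + 7,981 m³ + 1,221 m³ + 3,111 m³ = 13,639 m³ (under)
Week 8–Week 12: 1,258 m³ + 7,981 m³ + 1,221 m³ + 3,111 m³ + 3,361 m³ = 16,932 m³ (over)
Week 9–Week 13: 7,981 m³ + 1,221 m³ + 3,111 m³ + 3,361 m³ + 1,147 m³ = 16,821 m³ (over)
Week 10–Week 14: 1,221 m³ + 3,111 m³ + 3,361 m³ + 1,147 m³ + 3,576 m³ = 12,416 m³ (under)
3 windows exceed the threshold.

3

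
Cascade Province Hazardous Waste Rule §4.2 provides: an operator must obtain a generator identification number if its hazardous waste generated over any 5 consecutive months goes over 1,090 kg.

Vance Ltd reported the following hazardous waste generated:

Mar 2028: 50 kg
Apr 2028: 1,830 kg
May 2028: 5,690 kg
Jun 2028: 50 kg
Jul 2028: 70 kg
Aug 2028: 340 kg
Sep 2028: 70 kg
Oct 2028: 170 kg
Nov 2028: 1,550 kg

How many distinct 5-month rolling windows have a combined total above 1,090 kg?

Mar 2028–Jul 2028: 50 kg + 1,830 kg + 5,690 kg + 50 kg + 70 kg = 7,690 kg (over)
Apr 2028–Aug 2028: 1,830 kg + 5,690 kg + 50 kg + 70 kg + 340 kg = 7,980 kg (over)
May 2028–Sep 2028: 5,690 kg + 50 kg + 70 kg + 340 kg + 70 kg = 6,220 kg (over)
Jun 2028–Oct 2028: 50 kg + 70 kg + 340 kg + 70 kg + 170 kg = 700 kg (under)
Jul 2028–Nov 2028: 70 kg + 340 kg + 70 kg + 170 kg + 1,550 kg = 2,200 kg (over)
4 windows exceed the threshold.

4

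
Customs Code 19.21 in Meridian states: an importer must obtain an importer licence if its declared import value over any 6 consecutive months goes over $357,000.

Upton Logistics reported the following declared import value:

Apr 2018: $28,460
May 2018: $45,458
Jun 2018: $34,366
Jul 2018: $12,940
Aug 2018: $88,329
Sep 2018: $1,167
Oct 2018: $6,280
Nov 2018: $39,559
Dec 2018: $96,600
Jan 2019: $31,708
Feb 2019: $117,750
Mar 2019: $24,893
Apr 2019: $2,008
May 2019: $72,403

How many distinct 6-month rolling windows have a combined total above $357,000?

0

Apr 2018–Sep 2018: $28,460 + $45,458 + $34,366 + $12,940 + $88,329 + $1,167 = $210,720 (under)
May 2018–Oct 2018: $45,458 + $34,366 + $12,940 + $88,329 + $1,167 + $6,280 = $188,540 (under)
Jun 2018–Nov 2018: $34,366 + $12,940 + $88,329 + $1,167 + $6,280 + $39,559 = $182,641 (under)
Jul 2018–Dec 2018: $12,940 + $88,329 + $1,167 + $6,280 + $39,559 + $96,600 = $244,875 (under)
Aug 2018–Jan 2019: $88,329 + $1,167 + $6,280 + $39,559 + $96,600 + $31,708 = $263,643 (under)
Sep 2018–Feb 2019: $1,167 + $6,280 + $39,559 + $96,600 + $31,708 + $117,750 = $293,064 (under)
Oct 2018–Mar 2019: $6,280 + $39,559 + $96,600 + $31,708 + $117,750 + $24,893 = $316,790 (under)
Nov 2018–Apr 2019: $39,559 + $96,600 + $31,708 + $117,750 + $24,893 + $2,008 = $312,518 (under)
Dec 2018–May 2019: $96,600 + $31,708 + $117,750 + $24,893 + $2,008 + $72,403 = $345,362 (under)
0 windows exceed the threshold.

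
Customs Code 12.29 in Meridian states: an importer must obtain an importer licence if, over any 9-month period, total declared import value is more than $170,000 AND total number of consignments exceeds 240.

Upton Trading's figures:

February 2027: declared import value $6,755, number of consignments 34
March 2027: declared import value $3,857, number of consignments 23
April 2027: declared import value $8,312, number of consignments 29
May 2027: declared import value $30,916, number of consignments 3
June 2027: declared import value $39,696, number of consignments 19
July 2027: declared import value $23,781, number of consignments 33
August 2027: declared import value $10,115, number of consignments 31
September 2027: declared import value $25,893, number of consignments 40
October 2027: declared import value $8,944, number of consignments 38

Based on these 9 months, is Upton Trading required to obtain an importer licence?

No

Total declared import value: $6,755 + $3,857 + $8,312 + $30,916 + $39,696 + $23,781 + $10,115 + $25,893 + $8,944 = $158,269 (≤ $170,000).
Total number of consignments: 34 + 23 + 29 + 3 + 19 + 33 + 31 + 40 + 38 = 250 (> 240).
The test is 'and': the rule requires both, and at least one is not exceeded.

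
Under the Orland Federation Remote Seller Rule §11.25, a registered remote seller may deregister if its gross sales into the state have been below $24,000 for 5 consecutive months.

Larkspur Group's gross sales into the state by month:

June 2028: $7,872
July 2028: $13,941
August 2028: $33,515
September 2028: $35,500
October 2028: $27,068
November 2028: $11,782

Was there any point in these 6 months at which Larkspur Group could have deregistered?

Months below $24,000: June 2028, July 2028, November 2028.
Longest run of consecutive months below the threshold: 2.
2 < 5, so Larkspur Group never became eligible.

No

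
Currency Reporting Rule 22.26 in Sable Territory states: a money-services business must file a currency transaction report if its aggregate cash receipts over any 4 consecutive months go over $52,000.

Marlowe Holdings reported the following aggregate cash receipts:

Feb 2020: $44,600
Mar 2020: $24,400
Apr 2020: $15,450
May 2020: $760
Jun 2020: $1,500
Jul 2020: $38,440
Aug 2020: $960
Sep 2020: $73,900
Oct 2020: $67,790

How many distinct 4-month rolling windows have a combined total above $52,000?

Feb 2020–May 2020: $44,600 + $24,400 + $15,450 + $760 = $85,210 (over)
Mar 2020–Jun 2020: $24,400 + $15,450 + $760 + $1,500 = $42,110 (under)
Apr 2020–Jul 2020: $15,450 + $760 + $1,500 + $38,440 = $56,150 (over)
May 2020–Aug 2020: $760 + $1,500 + $38,440 + $960 = $41,660 (under)
Jun 2020–Sep 2020: $1,500 + $38,440 + $960 + $73,900 = $114,800 (over)
Jul 2020–Oct 2020: $38,440 + $960 + $73,900 + $67,790 = $181,090 (over)
4 windows exceed the threshold.

4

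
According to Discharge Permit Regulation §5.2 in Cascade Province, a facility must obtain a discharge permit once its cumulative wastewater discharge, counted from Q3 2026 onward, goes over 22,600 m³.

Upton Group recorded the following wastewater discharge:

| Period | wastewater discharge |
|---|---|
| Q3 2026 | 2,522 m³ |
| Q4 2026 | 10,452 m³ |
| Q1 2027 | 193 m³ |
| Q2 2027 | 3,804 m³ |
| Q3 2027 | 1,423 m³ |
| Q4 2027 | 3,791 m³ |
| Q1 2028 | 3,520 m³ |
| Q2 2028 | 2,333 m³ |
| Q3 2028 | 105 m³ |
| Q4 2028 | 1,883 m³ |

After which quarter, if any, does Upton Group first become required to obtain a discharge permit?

Through Q3 2026: 2,522 m³
Through Q4 2026: 12,974 m³
Through Q1 2027: 13,167 m³
Through Q2 2027: 16,971 m³
Through Q3 2027: 18,394 m³
Through Q4 2027: 22,185 m³
Through Q1 2028: 25,705 m³ ← exceeds threshold

Q1 2028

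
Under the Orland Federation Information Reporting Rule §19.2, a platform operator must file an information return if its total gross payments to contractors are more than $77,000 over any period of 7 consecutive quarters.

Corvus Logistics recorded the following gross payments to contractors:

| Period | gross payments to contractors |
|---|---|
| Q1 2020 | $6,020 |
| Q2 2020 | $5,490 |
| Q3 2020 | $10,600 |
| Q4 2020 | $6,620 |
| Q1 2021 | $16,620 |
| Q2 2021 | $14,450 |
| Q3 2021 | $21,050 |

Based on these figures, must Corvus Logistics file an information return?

Yes

Total gross payments to contractors: $6,020 + $5,490 + $10,600 + $6,620 + $16,620 + $14,450 + $21,050 = $80,850.
$80,850 > $77,000, so the threshold is exceeded.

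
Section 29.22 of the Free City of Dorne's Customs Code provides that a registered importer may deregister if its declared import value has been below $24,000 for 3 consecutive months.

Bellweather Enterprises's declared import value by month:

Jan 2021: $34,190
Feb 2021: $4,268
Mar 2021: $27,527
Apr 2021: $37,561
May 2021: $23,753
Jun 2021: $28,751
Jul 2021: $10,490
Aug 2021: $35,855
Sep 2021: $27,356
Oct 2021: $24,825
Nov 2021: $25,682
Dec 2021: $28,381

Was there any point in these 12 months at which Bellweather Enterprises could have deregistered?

No

Months below $24,000: Feb 2021, May 2021, Jul 2021.
Longest run of consecutive months below the threshold: 1.
1 < 3, so Bellweather Enterprises never became eligible.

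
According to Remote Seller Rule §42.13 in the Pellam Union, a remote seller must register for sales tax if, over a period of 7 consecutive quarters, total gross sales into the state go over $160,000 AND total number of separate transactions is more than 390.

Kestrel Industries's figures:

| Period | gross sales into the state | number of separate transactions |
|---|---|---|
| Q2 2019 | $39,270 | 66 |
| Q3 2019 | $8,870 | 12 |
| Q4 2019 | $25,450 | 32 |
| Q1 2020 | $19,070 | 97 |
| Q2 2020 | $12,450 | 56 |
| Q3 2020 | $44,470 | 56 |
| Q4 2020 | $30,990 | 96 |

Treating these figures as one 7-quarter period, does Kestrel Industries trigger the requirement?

Yes

Total gross sales into the state: $39,270 + $8,870 + $25,450 + $19,070 + $12,450 + $44,470 + $30,990 = $180,570 (> $160,000).
Total number of separate transactions: 66 + 12 + 32 + 97 + 56 + 56 + 96 = 415 (> 390).
The test is 'and': both thresholds are exceeded.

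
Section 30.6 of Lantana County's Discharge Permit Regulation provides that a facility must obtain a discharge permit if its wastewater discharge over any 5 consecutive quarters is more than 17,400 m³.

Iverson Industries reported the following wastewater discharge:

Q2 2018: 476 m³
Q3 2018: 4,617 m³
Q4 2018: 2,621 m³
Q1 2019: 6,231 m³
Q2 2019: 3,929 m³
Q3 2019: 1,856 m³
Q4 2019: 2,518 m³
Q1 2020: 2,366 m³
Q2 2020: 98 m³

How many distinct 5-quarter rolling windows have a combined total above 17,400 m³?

Q2 2018–Q2 2019: 476 m³ + 4,617 m³ + 2,621 m³ + 6,231 m³ + 3,929 m³ = 17,874 m³ (over)
Q3 2018–Q3 2019: 4,617 m³ + 2,621 m³ + 6,231 m³ + 3,929 m³ + 1,856 m³ = 19,254 m³ (over)
Q4 2018–Q4 2019: 2,621 m³ + 6,231 m³ + 3,929 m³ + 1,856 m³ + 2,518 m³ = 17,155 m³ (under)
Q1 2019–Q1 2020: 6,231 m³ + 3,929 m³ + 1,856 m³ + 2,518 m³ + 2,366 m³ = 16,900 m³ (under)
Q2 2019–Q2 2020: 3,929 m³ + 1,856 m³ + 2,518 m³ + 2,366 m³ + 98 m³ = 10,767 m³ (under)
2 windows exceed the threshold.

2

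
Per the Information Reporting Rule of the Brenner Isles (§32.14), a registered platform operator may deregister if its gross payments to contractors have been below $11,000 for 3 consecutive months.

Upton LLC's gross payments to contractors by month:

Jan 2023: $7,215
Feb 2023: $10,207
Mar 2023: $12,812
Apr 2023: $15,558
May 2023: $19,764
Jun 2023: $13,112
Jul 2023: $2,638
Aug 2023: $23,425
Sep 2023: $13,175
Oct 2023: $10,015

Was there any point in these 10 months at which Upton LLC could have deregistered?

Months below $11,000: Jan 2023, Feb 2023, Jul 2023, Oct 2023.
Longest run of consecutive months below the threshold: 2.
2 < 3, so Upton LLC never became eligible.

No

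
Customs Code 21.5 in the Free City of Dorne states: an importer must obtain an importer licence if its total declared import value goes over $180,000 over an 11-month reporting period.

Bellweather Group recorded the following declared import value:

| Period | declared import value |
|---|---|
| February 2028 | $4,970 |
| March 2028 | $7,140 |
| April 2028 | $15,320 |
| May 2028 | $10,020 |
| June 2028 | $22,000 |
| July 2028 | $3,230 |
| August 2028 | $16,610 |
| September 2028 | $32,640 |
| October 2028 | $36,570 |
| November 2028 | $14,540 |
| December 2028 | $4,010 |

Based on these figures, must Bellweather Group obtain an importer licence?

No

Total declared import value: $4,970 + $7,140 + $15,320 + $10,020 + $22,000 + $3,230 + $16,610 + $32,640 + $36,570 + $14,540 + $4,010 = $167,050.
$167,050 ≤ $180,000, so the threshold is not exceeded.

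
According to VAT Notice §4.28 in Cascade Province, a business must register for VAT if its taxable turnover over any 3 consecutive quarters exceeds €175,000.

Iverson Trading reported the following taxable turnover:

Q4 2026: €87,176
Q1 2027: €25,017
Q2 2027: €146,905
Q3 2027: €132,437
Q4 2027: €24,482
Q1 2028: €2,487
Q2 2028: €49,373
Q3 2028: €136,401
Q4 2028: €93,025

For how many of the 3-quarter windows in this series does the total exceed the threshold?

Q4 2026–Q2 2027: €87,176 + €25,017 + €146,905 = €259,098 (over)
Q1 2027–Q3 2027: €25,017 + €146,905 + €132,437 = €304,359 (over)
Q2 2027–Q4 2027: €146,905 + €132,437 + €24,482 = €303,824 (over)
Q3 2027–Q1 2028: €132,437 + €24,482 + €2,487 = €159,406 (under)
Q4 2027–Q2 2028: €24,482 + €2,487 + €49,373 = €76,342 (under)
Q1 2028–Q3 2028: €2,487 + €49,373 + €136,401 = €188,261 (over)
Q2 2028–Q4 2028: €49,373 + €136,401 + €93,025 = €278,799 (over)
5 windows exceed the threshold.

5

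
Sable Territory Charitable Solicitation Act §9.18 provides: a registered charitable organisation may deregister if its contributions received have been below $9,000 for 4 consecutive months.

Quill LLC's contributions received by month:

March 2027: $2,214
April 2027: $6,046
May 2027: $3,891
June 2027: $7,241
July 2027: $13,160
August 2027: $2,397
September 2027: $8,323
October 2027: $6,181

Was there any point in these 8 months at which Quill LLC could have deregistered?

Yes

Months below $9,000: March 2027, April 2027, May 2027, June 2027, August 2027, September 2027, October 2027.
Longest run of consecutive months below the threshold: 4.
4 ≥ 4, so Quill LLC became eligible.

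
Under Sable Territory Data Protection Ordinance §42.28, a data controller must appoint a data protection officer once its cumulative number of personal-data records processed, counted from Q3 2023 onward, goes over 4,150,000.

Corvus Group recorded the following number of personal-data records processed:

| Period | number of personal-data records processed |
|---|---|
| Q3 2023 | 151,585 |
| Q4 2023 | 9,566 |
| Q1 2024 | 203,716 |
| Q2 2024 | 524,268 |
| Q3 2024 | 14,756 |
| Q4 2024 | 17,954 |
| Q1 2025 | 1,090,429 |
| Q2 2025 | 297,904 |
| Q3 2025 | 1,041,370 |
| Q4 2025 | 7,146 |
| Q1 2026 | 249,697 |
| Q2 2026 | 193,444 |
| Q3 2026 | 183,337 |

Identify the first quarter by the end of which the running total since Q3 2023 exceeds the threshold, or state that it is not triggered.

Through Q3 2023: 151,585
Through Q4 2023: 161,151
Through Q1 2024: 364,867
Through Q2 2024: 889,135
Through Q3 2024: 903,891
Through Q4 2024: 921,845
Through Q1 2025: 2,012,274
Through Q2 2025: 2,310,178
Through Q3 2025: 3,351,548
Through Q4 2025: 3,358,694
Through Q1 2026: 3,608,391
Through Q2 2026: 3,801,835
Through Q3 2026: 3,985,172
Final cumulative total 3,985,172 ≤ 4,150,000; the threshold is never exceeded.

Not triggered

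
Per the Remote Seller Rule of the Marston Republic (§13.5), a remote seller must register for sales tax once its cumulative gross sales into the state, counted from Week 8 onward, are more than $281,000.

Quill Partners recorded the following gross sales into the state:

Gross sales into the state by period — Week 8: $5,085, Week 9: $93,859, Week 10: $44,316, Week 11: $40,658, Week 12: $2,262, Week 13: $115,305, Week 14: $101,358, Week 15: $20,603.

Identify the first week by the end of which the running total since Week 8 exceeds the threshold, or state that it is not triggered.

Week 13

Through Week 8: $5,085
Through Week 9: $98,944
Through Week 10: $143,260
Through Week 11: $183,918
Through Week 12: $186,180
Through Week 13: $301,485 ← exceeds threshold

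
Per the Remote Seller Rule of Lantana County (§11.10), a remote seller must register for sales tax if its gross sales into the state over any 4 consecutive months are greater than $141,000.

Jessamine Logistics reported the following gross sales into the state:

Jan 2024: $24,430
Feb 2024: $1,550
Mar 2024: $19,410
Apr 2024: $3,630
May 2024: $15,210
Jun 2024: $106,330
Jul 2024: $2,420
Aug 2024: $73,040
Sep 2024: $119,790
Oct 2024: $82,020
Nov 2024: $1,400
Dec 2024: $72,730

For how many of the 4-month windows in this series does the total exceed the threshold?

Jan 2024–Apr 2024: $24,430 + $1,550 + $19,410 + $3,630 = $49,020 (under)
Feb 2024–May 2024: $1,550 + $19,410 + $3,630 + $15,210 = $39,800 (under)
Mar 2024–Jun 2024: $19,410 + $3,630 + $15,210 + $106,330 = $144,580 (over)
Apr 2024–Jul 2024: $3,630 + $15,210 + $106,330 + $2,420 = $127,590 (under)
May 2024–Aug 2024: $15,210 + $106,330 + $2,420 + $73,040 = $197,000 (over)
Jun 2024–Sep 2024: $106,330 + $2,420 + $73,040 + $119,790 = $301,580 (over)
Jul 2024–Oct 2024: $2,420 + $73,040 + $119,790 + $82,020 = $277,270 (over)
Aug 2024–Nov 2024: $73,040 + $119,790 + $82,020 + $1,400 = $276,250 (over)
Sep 2024–Dec 2024: $119,790 + $82,020 + $1,400 + $72,730 = $275,940 (over)
6 windows exceed the threshold.

6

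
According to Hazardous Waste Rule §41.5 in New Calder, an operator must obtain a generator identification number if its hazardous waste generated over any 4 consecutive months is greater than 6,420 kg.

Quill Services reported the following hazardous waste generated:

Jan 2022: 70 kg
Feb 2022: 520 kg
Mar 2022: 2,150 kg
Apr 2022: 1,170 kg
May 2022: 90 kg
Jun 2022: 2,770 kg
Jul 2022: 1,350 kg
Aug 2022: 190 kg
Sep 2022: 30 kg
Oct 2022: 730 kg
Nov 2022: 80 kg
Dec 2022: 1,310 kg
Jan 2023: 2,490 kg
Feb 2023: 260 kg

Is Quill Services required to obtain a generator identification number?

Jan 2022–Apr 2022: 70 kg + 520 kg + 2,150 kg + 1,170 kg = 3,910 kg (under)
Feb 2022–May 2022: 520 kg + 2,150 kg + 1,170 kg + 90 kg = 3,930 kg (under)
Mar 2022–Jun 2022: 2,150 kg + 1,170 kg + 90 kg + 2,770 kg = 6,180 kg (under)
Apr 2022–Jul 2022: 1,170 kg + 90 kg + 2,770 kg + 1,350 kg = 5,380 kg (under)
May 2022–Aug 2022: 90 kg + 2,770 kg + 1,350 kg + 190 kg = 4,400 kg (under)
Jun 2022–Sep 2022: 2,770 kg + 1,350 kg + 190 kg + 30 kg = 4,340 kg (under)
Jul 2022–Oct 2022: 1,350 kg + 190 kg + 30 kg + 730 kg = 2,300 kg (under)
Aug 2022–Nov 2022: 190 kg + 30 kg + 730 kg + 80 kg = 1,030 kg (under)
Sep 2022–Dec 2022: 30 kg + 730 kg + 80 kg + 1,310 kg = 2,150 kg (under)
Oct 2022–Jan 2023: 730 kg + 80 kg + 1,310 kg + 2,490 kg = 4,610 kg (under)
Nov 2022–Feb 2023: 80 kg + 1,310 kg + 2,490 kg + 260 kg = 4,140 kg (under)
No window exceeds 6,420 kg.

No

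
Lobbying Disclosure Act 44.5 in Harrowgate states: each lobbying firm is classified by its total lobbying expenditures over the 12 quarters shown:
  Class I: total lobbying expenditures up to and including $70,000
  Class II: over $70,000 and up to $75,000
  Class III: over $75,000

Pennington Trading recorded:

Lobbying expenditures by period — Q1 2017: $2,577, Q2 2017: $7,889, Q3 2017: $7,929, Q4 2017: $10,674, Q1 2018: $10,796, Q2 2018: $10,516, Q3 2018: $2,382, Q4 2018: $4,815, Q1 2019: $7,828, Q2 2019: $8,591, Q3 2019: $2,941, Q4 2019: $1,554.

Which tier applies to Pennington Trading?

Class III

Total lobbying expenditures: $2,577 + $7,889 + $7,929 + $10,674 + $10,796 + $10,516 + $2,382 + $4,815 + $7,828 + $8,591 + $2,941 + $1,554 = $78,492.
$78,492 > $75,000, so Class III applies.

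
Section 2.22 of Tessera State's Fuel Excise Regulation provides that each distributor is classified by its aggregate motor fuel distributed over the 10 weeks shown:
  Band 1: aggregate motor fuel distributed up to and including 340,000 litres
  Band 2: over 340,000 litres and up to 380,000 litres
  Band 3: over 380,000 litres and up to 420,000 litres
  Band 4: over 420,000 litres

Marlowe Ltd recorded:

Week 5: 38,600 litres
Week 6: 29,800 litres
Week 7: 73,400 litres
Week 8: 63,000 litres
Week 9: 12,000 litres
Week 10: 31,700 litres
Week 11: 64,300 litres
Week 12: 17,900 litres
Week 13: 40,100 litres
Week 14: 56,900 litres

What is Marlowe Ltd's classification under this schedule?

Band 4

Aggregate motor fuel distributed: 38,600 litres + 29,800 litres + 73,400 litres + 63,000 litres + 12,000 litres + 31,700 litres + 64,300 litres + 17,900 litres + 40,100 litres + 56,900 litres = 427,700 litres.
427,700 litres > 420,000 litres, so Band 4 applies.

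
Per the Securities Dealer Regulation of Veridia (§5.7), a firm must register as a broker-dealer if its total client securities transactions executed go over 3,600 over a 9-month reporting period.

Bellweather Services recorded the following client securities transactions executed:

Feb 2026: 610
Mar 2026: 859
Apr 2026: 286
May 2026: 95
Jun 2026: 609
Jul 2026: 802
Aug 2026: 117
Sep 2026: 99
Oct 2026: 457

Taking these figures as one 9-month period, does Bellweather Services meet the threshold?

Total client securities transactions executed: 610 + 859 + 286 + 95 + 609 + 802 + 117 + 99 + 457 = 3,934.
3,934 > 3,600, so the threshold is exceeded.

Yes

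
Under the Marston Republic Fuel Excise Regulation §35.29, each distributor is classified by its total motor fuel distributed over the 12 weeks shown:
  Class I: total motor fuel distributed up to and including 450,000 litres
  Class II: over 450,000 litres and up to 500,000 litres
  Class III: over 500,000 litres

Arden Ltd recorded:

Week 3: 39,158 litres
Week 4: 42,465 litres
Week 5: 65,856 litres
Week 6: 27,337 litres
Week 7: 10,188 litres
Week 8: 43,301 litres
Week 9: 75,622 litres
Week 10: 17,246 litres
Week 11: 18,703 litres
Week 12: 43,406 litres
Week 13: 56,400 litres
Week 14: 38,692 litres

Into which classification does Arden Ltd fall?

Class II

Total motor fuel distributed: 39,158 litres + 42,465 litres + 65,856 litres + 27,337 litres + 10,188 litres + 43,301 litres + 75,622 litres + 17,246 litres + 18,703 litres + 43,406 litres + 56,400 litres + 38,692 litres = 478,374 litres.
450,000 litres < 478,374 litres ≤ 500,000 litres, so Class II applies.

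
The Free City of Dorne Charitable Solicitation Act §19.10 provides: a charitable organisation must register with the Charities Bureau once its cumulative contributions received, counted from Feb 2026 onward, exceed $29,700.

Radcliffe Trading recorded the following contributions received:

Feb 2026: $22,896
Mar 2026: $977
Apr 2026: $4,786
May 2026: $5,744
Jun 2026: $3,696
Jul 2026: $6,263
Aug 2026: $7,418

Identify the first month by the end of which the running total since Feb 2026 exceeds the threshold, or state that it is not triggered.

Through Feb 2026: $22,896
Through Mar 2026: $23,873
Through Apr 2026: $28,659
Through May 2026: $34,403 ← exceeds threshold

May 2026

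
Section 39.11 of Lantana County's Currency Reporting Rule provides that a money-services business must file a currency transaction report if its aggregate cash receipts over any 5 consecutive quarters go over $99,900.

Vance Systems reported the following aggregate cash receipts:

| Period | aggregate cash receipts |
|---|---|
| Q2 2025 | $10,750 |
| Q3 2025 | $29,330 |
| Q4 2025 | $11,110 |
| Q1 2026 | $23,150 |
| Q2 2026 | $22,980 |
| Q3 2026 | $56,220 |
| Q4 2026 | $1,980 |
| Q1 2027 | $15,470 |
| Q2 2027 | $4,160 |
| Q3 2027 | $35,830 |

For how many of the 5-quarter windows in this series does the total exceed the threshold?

5

Q2 2025–Q2 2026: $10,750 + $29,330 + $11,110 + $23,150 + $22,980 = $97,320 (under)
Q3 2025–Q3 2026: $29,330 + $11,110 + $23,150 + $22,980 + $56,220 = $142,790 (over)
Q4 2025–Q4 2026: $11,110 + $23,150 + $22,980 + $56,220 + $1,980 = $115,440 (over)
Q1 2026–Q1 2027: $23,150 + $22,980 + $56,220 + $1,980 + $15,470 = $119,800 (over)
Q2 2026–Q2 2027: $22,980 + $56,220 + $1,980 + $15,470 + $4,160 = $100,810 (over)
Q3 2026–Q3 2027: $56,220 + $1,980 + $15,470 + $4,160 + $35,830 = $113,660 (over)
5 windows exceed the threshold.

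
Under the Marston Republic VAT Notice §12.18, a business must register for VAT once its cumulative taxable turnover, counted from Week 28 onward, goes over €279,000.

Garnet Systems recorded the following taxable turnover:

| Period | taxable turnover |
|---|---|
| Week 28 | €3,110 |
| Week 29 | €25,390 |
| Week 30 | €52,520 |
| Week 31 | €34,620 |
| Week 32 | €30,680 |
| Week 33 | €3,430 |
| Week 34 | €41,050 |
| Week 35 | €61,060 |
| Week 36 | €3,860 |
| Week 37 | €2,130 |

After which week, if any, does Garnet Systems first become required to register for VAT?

Through Week 28: €3,110
Through Week 29: €28,500
Through Week 30: €81,020
Through Week 31: €115,640
Through Week 32: €146,320
Through Week 33: €149,750
Through Week 34: €190,800
Through Week 35: €251,860
Through Week 36: €255,720
Through Week 37: €257,850
Final cumulative total €257,850 ≤ €279,000; the threshold is never exceeded.

Not triggered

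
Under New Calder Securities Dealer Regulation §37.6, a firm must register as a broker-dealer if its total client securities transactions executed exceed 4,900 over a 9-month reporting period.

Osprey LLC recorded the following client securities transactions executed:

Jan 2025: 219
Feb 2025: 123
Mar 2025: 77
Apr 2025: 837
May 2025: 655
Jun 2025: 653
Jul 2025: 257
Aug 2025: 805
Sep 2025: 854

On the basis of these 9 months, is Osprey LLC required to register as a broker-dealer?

Total client securities transactions executed: 219 + 123 + 77 + 837 + 655 + 653 + 257 + 805 + 854 = 4,480.
4,480 ≤ 4,900, so the threshold is not exceeded.

No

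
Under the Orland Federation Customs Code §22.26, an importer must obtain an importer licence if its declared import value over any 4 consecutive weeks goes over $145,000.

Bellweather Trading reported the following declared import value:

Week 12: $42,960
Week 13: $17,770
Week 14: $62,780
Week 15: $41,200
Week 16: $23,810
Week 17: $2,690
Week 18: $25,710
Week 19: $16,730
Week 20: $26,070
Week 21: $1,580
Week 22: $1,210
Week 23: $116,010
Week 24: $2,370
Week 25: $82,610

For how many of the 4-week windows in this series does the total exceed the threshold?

3

Week 12–Week 15: $42,960 + $17,770 + $62,780 + $41,200 = $164,710 (over)
Week 13–Week 16: $17,770 + $62,780 + $41,200 + $23,810 = $145,560 (over)
Week 14–Week 17: $62,780 + $41,200 + $23,810 + $2,690 = $130,480 (under)
Week 15–Week 18: $41,200 + $23,810 + $2,690 + $25,710 = $93,410 (under)
Week 16–Week 19: $23,810 + $2,690 + $25,710 + $16,730 = $68,940 (under)
Week 17–Week 20: $2,690 + $25,710 + $16,730 + $26,070 = $71,200 (under)
Week 18–Week 21: $25,710 + $16,730 + $26,070 + $1,580 = $70,090 (under)
Week 19–Week 22: $16,730 + $26,070 + $1,580 + $1,210 = $45,590 (under)
Week 20–Week 23: $26,070 + $1,580 + $1,210 + $116,010 = $144,870 (under)
Week 21–Week 24: $1,580 + $1,210 + $116,010 + $2,370 = $121,170 (under)
Week 22–Week 25: $1,210 + $116,010 + $2,370 + $82,610 = $202,200 (over)
3 windows exceed the threshold.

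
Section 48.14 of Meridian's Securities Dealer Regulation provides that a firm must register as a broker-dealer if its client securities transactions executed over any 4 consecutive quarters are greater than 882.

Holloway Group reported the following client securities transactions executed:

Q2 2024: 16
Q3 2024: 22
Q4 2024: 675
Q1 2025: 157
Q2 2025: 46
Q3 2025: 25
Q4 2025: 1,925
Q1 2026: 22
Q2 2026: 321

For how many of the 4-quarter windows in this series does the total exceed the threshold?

5

Q2 2024–Q1 2025: 16 + 22 + 675 + 157 = 870 (under)
Q3 2024–Q2 2025: 22 + 675 + 157 + 46 = 900 (over)
Q4 2024–Q3 2025: 675 + 157 + 46 + 25 = 903 (over)
Q1 2025–Q4 2025: 157 + 46 + 25 + 1,925 = 2,153 (over)
Q2 2025–Q1 2026: 46 + 25 + 1,925 + 22 = 2,018 (over)
Q3 2025–Q2 2026: 25 + 1,925 + 22 + 321 = 2,293 (over)
5 windows exceed the threshold.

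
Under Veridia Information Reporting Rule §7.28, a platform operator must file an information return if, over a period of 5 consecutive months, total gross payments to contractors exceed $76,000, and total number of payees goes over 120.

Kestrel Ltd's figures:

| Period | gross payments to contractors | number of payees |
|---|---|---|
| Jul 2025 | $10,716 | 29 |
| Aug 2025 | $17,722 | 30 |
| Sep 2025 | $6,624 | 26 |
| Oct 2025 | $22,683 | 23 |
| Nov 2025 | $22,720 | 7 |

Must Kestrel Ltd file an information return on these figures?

No

Total gross payments to contractors: $10,716 + $17,722 + $6,624 + $22,683 + $22,720 = $80,465 (> $76,000).
Total number of payees: 29 + 30 + 26 + 23 + 7 = 115 (≤ 120).
The test is 'and': the rule requires both, and at least one is not exceeded.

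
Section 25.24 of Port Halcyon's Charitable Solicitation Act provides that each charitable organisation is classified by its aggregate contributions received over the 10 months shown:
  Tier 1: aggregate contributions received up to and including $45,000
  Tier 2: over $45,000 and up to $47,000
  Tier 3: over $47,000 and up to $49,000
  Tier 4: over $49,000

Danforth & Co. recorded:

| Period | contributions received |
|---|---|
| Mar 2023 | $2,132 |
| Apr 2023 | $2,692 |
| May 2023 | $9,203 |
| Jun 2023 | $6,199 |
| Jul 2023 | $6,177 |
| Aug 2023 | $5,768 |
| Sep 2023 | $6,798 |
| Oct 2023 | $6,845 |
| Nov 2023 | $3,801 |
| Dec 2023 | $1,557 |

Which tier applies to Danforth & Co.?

Tier 4

Aggregate contributions received: $2,132 + $2,692 + $9,203 + $6,199 + $6,177 + $5,768 + $6,798 + $6,845 + $3,801 + $1,557 = $51,172.
$51,172 > $49,000, so Tier 4 applies.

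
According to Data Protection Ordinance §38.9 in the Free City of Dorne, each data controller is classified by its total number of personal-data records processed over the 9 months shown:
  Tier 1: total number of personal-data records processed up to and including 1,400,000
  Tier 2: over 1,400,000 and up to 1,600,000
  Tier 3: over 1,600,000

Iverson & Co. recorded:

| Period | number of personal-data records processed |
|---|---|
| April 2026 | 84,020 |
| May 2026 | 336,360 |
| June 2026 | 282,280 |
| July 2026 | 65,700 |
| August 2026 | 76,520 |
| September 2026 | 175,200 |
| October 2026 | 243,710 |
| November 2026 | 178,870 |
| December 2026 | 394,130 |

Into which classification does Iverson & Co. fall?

Total number of personal-data records processed: 84,020 + 336,360 + 282,280 + 65,700 + 76,520 + 175,200 + 243,710 + 178,870 + 394,130 = 1,836,790.
1,836,790 > 1,600,000, so Tier 3 applies.

Tier 3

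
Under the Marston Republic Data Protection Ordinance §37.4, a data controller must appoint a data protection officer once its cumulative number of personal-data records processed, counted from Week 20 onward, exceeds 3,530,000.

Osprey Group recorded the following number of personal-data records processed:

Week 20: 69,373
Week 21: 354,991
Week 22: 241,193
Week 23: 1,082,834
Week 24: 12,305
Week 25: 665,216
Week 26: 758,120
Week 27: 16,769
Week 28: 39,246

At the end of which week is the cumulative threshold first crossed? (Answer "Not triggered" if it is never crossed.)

Through Week 20: 69,373
Through Week 21: 424,364
Through Week 22: 665,557
Through Week 23: 1,748,391
Through Week 24: 1,760,696
Through Week 25: 2,425,912
Through Week 26: 3,184,032
Through Week 27: 3,200,801
Through Week 28: 3,240,047
Final cumulative total 3,240,047 ≤ 3,530,000; the threshold is never exceeded.

Not triggered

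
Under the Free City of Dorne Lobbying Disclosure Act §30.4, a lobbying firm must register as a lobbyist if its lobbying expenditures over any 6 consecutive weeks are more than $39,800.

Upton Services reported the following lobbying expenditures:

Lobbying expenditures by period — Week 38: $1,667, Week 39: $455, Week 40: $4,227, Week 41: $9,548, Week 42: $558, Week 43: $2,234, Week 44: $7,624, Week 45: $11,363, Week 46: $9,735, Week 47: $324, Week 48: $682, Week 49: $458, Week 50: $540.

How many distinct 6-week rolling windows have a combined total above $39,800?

Week 38–Week 43: $1,667 + $455 + $4,227 + $9,548 + $558 + $2,234 = $18,689 (under)
Week 39–Week 44: $455 + $4,227 + $9,548 + $558 + $2,234 + $7,624 = $24,646 (under)
Week 40–Week 45: $4,227 + $9,548 + $558 + $2,234 + $7,624 + $11,363 = $35,554 (under)
Week 41–Week 46: $9,548 + $558 + $2,234 + $7,624 + $11,363 + $9,735 = $41,062 (over)
Week 42–Week 47: $558 + $2,234 + $7,624 + $11,363 + $9,735 + $324 = $31,838 (under)
Week 43–Week 48: $2,234 + $7,624 + $11,363 + $9,735 + $324 + $682 = $31,962 (under)
Week 44–Week 49: $7,624 + $11,363 + $9,735 + $324 + $682 + $458 = $30,186 (under)
Week 45–Week 50: $11,363 + $9,735 + $324 + $682 + $458 + $540 = $23,102 (under)
1 window exceeds the threshold.

1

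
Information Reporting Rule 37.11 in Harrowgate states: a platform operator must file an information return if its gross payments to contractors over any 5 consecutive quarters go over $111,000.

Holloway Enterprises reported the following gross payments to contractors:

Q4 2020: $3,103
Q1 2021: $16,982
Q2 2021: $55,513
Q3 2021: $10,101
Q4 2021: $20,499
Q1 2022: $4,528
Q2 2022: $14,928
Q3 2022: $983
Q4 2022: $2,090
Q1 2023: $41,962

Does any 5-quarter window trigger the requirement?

No

Q4 2020–Q4 2021: $3,103 + $16,982 + $55,513 + $10,101 + $20,499 = $106,198 (under)
Q1 2021–Q1 2022: $16,982 + $55,513 + $10,101 + $20,499 + $4,528 = $107,623 (under)
Q2 2021–Q2 2022: $55,513 + $10,101 + $20,499 + $4,528 + $14,928 = $105,569 (under)
Q3 2021–Q3 2022: $10,101 + $20,499 + $4,528 + $14,928 + $983 = $51,039 (under)
Q4 2021–Q4 2022: $20,499 + $4,528 + $14,928 + $983 + $2,090 = $43,028 (under)
Q1 2022–Q1 2023: $4,528 + $14,928 + $983 + $2,090 + $41,962 = $64,491 (under)
No window exceeds $111,000.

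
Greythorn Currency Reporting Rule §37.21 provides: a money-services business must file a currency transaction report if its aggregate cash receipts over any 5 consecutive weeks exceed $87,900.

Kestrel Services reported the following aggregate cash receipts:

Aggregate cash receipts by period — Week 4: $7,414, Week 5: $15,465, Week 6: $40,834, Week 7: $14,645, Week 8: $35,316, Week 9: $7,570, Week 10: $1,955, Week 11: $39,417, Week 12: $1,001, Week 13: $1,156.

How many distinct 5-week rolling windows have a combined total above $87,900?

4

Week 4–Week 8: $7,414 + $15,465 + $40,834 + $14,645 + $35,316 = $113,674 (over)
Week 5–Week 9: $15,465 + $40,834 + $14,645 + $35,316 + $7,570 = $113,830 (over)
Week 6–Week 10: $40,834 + $14,645 + $35,316 + $7,570 + $1,955 = $100,320 (over)
Week 7–Week 11: $14,645 + $35,316 + $7,570 + $1,955 + $39,417 = $98,903 (over)
Week 8–Week 12: $35,316 + $7,570 + $1,955 + $39,417 + $1,001 = $85,259 (under)
Week 9–Week 13: $7,570 + $1,955 + $39,417 + $1,001 + $1,156 = $51,099 (under)
4 windows exceed the threshold.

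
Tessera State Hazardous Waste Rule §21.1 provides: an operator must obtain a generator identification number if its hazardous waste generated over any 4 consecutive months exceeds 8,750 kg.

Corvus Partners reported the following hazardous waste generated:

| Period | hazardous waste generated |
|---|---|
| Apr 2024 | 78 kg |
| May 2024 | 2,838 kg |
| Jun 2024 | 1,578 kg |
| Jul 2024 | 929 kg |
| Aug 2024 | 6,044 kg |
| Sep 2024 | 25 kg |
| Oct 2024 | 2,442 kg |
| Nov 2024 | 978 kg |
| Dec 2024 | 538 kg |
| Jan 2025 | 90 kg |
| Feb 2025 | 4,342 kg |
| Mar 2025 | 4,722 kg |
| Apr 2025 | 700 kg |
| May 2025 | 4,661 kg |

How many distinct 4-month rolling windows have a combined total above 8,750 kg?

Apr 2024–Jul 2024: 78 kg + 2,838 kg + 1,578 kg + 929 kg = 5,423 kg (under)
May 2024–Aug 2024: 2,838 kg + 1,578 kg + 929 kg + 6,044 kg = 11,389 kg (over)
Jun 2024–Sep 2024: 1,578 kg + 929 kg + 6,044 kg + 25 kg = 8,576 kg (under)
Jul 2024–Oct 2024: 929 kg + 6,044 kg + 25 kg + 2,442 kg = 9,440 kg (over)
Aug 2024–Nov 2024: 6,044 kg + 25 kg + 2,442 kg + 978 kg = 9,489 kg (over)
Sep 2024–Dec 2024: 25 kg + 2,442 kg + 978 kg + 538 kg = 3,983 kg (under)
Oct 2024–Jan 2025: 2,442 kg + 978 kg + 538 kg + 90 kg = 4,048 kg (under)
Nov 2024–Feb 2025: 978 kg + 538 kg + 90 kg + 4,342 kg = 5,948 kg (under)
Dec 2024–Mar 2025: 538 kg + 90 kg + 4,342 kg + 4,722 kg = 9,692 kg (over)
Jan 2025–Apr 2025: 90 kg + 4,342 kg + 4,722 kg + 700 kg = 9,854 kg (over)
Feb 2025–May 2025: 4,342 kg + 4,722 kg + 700 kg + 4,661 kg = 14,425 kg (over)
6 windows exceed the threshold.

6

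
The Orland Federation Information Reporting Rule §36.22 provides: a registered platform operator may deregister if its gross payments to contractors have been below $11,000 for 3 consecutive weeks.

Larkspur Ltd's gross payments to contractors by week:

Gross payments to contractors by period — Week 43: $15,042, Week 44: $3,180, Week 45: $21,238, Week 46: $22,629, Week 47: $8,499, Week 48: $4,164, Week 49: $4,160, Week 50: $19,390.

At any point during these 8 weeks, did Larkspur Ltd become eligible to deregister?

Weeks below $11,000: Week 44, Week 47, Week 48, Week 49.
Longest run of consecutive weeks below the threshold: 3.
3 ≥ 3, so Larkspur Ltd became eligible.

Yes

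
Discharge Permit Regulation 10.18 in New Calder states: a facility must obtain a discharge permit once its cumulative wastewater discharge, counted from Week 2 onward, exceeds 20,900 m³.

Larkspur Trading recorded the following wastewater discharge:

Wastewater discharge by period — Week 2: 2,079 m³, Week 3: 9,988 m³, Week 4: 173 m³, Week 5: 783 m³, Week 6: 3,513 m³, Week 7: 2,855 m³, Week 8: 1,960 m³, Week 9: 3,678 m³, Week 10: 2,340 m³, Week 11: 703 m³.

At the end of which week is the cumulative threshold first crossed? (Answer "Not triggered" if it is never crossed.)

Through Week 2: 2,079 m³
Through Week 3: 12,067 m³
Through Week 4: 12,240 m³
Through Week 5: 13,023 m³
Through Week 6: 16,536 m³
Through Week 7: 19,391 m³
Through Week 8: 21,351 m³ ← exceeds threshold

Week 8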